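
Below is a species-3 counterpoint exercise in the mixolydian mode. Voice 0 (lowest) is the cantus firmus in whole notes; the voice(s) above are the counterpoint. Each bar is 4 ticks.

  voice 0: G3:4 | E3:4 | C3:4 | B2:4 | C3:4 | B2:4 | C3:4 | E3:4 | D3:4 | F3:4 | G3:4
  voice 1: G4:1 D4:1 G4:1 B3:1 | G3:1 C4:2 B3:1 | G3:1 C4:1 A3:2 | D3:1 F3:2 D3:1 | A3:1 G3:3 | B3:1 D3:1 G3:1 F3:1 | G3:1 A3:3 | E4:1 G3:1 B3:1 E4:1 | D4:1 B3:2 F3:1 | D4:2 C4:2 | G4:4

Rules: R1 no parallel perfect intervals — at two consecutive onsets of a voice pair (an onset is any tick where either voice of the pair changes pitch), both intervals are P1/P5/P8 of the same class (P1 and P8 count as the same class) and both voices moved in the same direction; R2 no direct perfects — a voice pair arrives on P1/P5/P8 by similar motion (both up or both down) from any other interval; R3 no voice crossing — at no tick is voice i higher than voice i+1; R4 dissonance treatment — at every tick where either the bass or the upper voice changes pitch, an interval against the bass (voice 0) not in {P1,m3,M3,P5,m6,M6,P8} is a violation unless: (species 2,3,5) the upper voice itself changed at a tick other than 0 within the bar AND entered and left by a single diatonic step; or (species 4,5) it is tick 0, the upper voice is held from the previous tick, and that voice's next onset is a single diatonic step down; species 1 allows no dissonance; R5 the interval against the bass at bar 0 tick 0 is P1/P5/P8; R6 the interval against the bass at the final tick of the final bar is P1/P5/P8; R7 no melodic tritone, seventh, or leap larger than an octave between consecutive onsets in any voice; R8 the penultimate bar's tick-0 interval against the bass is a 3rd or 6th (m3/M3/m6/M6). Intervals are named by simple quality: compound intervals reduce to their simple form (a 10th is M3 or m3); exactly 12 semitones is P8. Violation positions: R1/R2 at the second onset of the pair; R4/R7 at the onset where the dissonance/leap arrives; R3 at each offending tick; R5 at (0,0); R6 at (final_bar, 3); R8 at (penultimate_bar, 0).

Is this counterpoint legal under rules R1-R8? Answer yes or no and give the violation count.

bar 0: v0=G3 v1=G4 (P8)
bar 1: v0=E3 v1=G3 (m3)
bar 2: v0=C3 v1=G3 (P5)
bar 3: v0=B2 v1=D3 (m3)
bar 4: v0=C3 v1=A3 (M6)
bar 5: v0=B2 v1=B3 (P8)
bar 6: v0=C3 v1=G3 (P5)
bar 7: v0=E3 v1=E4 (P8)
bar 8: v0=D3 v1=D4 (P8)
bar 9: v0=F3 v1=D4 (M6)
bar 10: v0=G3 v1=G4 (P8)
  R1 @ bar2.0: E3/B3 P5 -> C3/G3 P5 similar
  R4 @ bar3.1: B2/F3 TT untreated
  R2 @ bar6.0: B2/F3 TT -> C3/G3 P5 similar
  R2 @ bar7.0: C3/A3 M6 -> E3/E4 P8 similar
  R1 @ bar8.0: E3/E4 P8 -> D3/D4 P8 similar
  R7 @ bar8.3: B3->F3 leap 6st
  R2 @ bar10.0: F3/C4 P5 -> G3/G4 P8 similar

No (7 violations)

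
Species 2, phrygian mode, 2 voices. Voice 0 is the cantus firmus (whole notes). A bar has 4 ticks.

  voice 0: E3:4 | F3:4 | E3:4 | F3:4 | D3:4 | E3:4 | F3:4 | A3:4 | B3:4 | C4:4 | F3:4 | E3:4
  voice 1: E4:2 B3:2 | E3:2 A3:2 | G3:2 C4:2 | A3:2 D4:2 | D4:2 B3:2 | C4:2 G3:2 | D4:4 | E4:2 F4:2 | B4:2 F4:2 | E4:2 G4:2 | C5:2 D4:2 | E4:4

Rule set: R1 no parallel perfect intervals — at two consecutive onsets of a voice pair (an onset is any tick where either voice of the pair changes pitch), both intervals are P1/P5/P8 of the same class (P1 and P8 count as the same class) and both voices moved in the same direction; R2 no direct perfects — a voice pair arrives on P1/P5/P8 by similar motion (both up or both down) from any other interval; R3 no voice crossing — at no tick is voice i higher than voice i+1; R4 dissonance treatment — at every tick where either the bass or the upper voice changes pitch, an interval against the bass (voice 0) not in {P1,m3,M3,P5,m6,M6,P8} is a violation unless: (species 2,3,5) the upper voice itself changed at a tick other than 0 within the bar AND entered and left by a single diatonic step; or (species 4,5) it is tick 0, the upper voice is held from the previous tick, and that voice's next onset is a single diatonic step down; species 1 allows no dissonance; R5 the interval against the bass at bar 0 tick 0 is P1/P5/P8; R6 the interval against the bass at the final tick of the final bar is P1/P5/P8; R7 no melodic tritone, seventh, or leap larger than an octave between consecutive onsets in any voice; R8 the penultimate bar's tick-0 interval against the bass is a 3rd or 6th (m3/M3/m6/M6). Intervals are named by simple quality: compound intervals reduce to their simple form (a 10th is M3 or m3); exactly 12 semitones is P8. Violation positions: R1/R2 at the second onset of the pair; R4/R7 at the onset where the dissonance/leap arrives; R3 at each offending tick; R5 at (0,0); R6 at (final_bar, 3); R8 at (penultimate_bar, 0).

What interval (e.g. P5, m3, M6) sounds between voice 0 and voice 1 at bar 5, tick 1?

m6

voice 0=E3 voice 1=C4 -> m6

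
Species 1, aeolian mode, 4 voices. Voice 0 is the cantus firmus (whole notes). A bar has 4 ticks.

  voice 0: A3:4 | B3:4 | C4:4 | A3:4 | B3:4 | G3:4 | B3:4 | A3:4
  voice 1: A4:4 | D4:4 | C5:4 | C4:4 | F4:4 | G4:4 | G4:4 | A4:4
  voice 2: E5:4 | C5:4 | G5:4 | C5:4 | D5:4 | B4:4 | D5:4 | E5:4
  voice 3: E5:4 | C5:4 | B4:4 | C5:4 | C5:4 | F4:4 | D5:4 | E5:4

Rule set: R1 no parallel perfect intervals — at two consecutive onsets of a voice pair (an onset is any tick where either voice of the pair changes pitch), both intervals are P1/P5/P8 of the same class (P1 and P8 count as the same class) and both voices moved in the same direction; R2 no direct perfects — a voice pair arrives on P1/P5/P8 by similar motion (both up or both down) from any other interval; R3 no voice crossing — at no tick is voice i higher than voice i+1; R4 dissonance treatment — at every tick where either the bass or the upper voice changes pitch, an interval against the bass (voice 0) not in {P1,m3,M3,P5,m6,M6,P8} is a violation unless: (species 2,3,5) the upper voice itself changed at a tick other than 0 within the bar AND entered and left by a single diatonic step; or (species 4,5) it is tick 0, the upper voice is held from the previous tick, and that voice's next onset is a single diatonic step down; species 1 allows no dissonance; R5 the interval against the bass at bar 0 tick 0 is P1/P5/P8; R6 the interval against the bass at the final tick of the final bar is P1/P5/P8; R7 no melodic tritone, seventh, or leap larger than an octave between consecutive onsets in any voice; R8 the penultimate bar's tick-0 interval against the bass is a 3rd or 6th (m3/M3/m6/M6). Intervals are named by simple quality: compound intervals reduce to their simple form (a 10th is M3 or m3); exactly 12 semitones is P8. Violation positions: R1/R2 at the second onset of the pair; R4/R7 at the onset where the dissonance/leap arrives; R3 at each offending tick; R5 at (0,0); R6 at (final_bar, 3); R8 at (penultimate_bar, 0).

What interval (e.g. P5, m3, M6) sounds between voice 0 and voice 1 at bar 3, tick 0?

m3

voice 0=A3 voice 1=C4 -> m3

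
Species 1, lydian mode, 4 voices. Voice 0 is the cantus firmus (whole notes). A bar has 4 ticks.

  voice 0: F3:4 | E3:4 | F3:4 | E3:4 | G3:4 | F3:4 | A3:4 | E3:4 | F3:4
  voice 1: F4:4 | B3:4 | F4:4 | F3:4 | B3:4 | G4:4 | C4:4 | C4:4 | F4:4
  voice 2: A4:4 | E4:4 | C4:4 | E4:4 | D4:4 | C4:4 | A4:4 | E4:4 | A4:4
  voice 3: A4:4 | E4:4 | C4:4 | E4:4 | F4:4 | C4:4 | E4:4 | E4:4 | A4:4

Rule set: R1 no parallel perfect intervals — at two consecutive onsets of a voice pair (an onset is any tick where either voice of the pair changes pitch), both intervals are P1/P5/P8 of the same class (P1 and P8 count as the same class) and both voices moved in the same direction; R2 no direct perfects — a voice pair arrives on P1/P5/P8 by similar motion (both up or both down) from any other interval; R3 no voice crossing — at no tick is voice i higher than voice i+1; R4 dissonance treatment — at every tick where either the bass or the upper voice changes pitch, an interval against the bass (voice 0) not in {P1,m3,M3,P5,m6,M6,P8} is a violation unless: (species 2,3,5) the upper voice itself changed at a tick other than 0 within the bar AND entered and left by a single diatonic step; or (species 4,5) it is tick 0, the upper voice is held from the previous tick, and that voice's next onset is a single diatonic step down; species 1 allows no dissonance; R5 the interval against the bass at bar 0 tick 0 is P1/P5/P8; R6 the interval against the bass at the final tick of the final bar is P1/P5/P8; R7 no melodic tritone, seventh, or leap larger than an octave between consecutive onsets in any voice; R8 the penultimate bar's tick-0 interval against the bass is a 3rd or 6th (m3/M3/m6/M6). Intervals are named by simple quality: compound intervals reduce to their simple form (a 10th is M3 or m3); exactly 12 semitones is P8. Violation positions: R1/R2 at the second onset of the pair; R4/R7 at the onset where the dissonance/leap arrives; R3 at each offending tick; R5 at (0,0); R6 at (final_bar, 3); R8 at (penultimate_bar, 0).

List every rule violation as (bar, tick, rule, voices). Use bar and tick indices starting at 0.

bar 0: v0=F3 v1=F4 v2=A4 v3=A4 downbeat M3
bar 1: v0=E3 v1=B3 v2=E4 v3=E4 downbeat P8
bar 2: v0=F3 v1=F4 v2=C4 v3=C4 downbeat P5
bar 3: v0=E3 v1=F3 v2=E4 v3=E4 downbeat P8
bar 4: v0=G3 v1=B3 v2=D4 v3=F4 downbeat m7
bar 5: v0=F3 v1=G4 v2=C4 v3=C4 downbeat P5
bar 6: v0=A3 v1=C4 v2=A4 v3=E4 downbeat P5
bar 7: v0=E3 v1=C4 v2=E4 v3=E4 downbeat P8
bar 8: v0=F3 v1=F4 v2=A4 v3=A4 downbeat M3
  -> R5 @ bar 0 tick 0 v(0, 2): opens on M3
  -> R5 @ bar 0 tick 0 v(0, 3): opens on M3
  -> R1 @ bar 1 tick 0 v(2, 3): A4/A4 P1 -> E4/E4 P1 similar
  -> R2 @ bar 1 tick 0 v(0, 1): F3/F4 P8 -> E3/B3 P5 similar
  -> R2 @ bar 1 tick 0 v(0, 2): F3/A4 M3 -> E3/E4 P8 similar
  -> R2 @ bar 1 tick 0 v(0, 3): F3/A4 M3 -> E3/E4 P8 similar
  -> R7 @ bar 1 tick 0 v(1,): F4->B3 leap 6st
  -> R1 @ bar 2 tick 0 v(2, 3): E4/E4 P1 -> C4/C4 P1 similar
  -> R2 @ bar 2 tick 0 v(0, 1): E3/B3 P5 -> F3/F4 P8 similar
  -> R3 @ bar 2 tick 0 v(1, 2): F4 above C4
  -> R7 @ bar 2 tick 0 v(1,): B3->F4 leap 6st
  -> R3 @ bar 2 tick 1 v(1, 2): F4 above C4
  -> R3 @ bar 2 tick 2 v(1, 2): F4 above C4
  -> R3 @ bar 2 tick 3 v(1, 2): F4 above C4
  -> R1 @ bar 3 tick 0 v(2, 3): C4/C4 P1 -> E4/E4 P1 similar
  -> R4 @ bar 3 tick 0 v(0, 1): E3/F3 m2 untreated
  -> R4 @ bar 4 tick 0 v(0, 3): G3/F4 m7 untreated
  -> R7 @ bar 4 tick 0 v(1,): F3->B3 leap 6st
  -> R1 @ bar 5 tick 0 v(0, 2): G3/D4 P5 -> F3/C4 P5 similar
  -> R2 @ bar 5 tick 0 v(0, 3): G3/F4 m7 -> F3/C4 P5 similar
  -> R2 @ bar 5 tick 0 v(2, 3): D4/F4 m3 -> C4/C4 P1 similar
  -> R3 @ bar 5 tick 0 v(1, 2): G4 above C4
  -> R4 @ bar 5 tick 0 v(0, 1): F3/G4 M2 untreated
  -> R3 @ bar 5 tick 1 v(1, 2): G4 above C4
  -> R3 @ bar 5 tick 2 v(1, 2): G4 above C4
  -> R3 @ bar 5 tick 3 v(1, 2): G4 above C4
  -> R1 @ bar 6 tick 0 v(0, 3): F3/C4 P5 -> A3/E4 P5 similar
  -> R2 @ bar 6 tick 0 v(0, 2): F3/C4 P5 -> A3/A4 P8 similar
  -> R3 @ bar 6 tick 0 v(2, 3): A4 above E4
  -> R3 @ bar 6 tick 1 v(2, 3): A4 above E4
  -> R3 @ bar 6 tick 2 v(2, 3): A4 above E4
  -> R3 @ bar 6 tick 3 v(2, 3): A4 above E4
  -> R1 @ bar 7 tick 0 v(0, 2): A3/A4 P8 -> E3/E4 P8 similar
  -> R8 @ bar 7 tick 0 v(0, 2): penult P8 not 3rd/6th
  -> R8 @ bar 7 tick 0 v(0, 3): penult P8 not 3rd/6th
  -> R1 @ bar 8 tick 0 v(2, 3): E4/E4 P1 -> A4/A4 P1 similar
  -> R2 @ bar 8 tick 0 v(0, 1): E3/C4 m6 -> F3/F4 P8 similar
  -> R6 @ bar 8 tick 3 v(0, 2): closes on M3
  -> R6 @ bar 8 tick 3 v(0, 3): closes on M3

(0, 0, R5, (0, 2))
(0, 0, R5, (0, 3))
(1, 0, R1, (2, 3))
(1, 0, R2, (0, 1))
(1, 0, R2, (0, 2))
(1, 0, R2, (0, 3))
(1, 0, R7, (1,))
(2, 0, R1, (2, 3))
(2, 0, R2, (0, 1))
(2, 0, R3, (1, 2))
(2, 0, R7, (1,))
(2, 1, R3, (1, 2))
(2, 2, R3, (1, 2))
(2, 3, R3, (1, 2))
(3, 0, R1, (2, 3))
(3, 0, R4, (0, 1))
(4, 0, R4, (0, 3))
(4, 0, R7, (1,))
(5, 0, R1, (0, 2))
(5, 0, R2, (0, 3))
(5, 0, R2, (2, 3))
(5, 0, R3, (1, 2))
(5, 0, R4, (0, 1))
(5, 1, R3, (1, 2))
(5, 2, R3, (1, 2))
(5, 3, R3, (1, 2))
(6, 0, R1, (0, 3))
(6, 0, R2, (0, 2))
(6, 0, R3, (2, 3))
(6, 1, R3, (2, 3))
(6, 2, R3, (2, 3))
(6, 3, R3, (2, 3))
(7, 0, R1, (0, 2))
(7, 0, R8, (0, 2))
(7, 0, R8, (0, 3))
(8, 0, R1, (2, 3))
(8, 0, R2, (0, 1))
(8, 3, R6, (0, 2))
(8, 3, R6, (0, 3))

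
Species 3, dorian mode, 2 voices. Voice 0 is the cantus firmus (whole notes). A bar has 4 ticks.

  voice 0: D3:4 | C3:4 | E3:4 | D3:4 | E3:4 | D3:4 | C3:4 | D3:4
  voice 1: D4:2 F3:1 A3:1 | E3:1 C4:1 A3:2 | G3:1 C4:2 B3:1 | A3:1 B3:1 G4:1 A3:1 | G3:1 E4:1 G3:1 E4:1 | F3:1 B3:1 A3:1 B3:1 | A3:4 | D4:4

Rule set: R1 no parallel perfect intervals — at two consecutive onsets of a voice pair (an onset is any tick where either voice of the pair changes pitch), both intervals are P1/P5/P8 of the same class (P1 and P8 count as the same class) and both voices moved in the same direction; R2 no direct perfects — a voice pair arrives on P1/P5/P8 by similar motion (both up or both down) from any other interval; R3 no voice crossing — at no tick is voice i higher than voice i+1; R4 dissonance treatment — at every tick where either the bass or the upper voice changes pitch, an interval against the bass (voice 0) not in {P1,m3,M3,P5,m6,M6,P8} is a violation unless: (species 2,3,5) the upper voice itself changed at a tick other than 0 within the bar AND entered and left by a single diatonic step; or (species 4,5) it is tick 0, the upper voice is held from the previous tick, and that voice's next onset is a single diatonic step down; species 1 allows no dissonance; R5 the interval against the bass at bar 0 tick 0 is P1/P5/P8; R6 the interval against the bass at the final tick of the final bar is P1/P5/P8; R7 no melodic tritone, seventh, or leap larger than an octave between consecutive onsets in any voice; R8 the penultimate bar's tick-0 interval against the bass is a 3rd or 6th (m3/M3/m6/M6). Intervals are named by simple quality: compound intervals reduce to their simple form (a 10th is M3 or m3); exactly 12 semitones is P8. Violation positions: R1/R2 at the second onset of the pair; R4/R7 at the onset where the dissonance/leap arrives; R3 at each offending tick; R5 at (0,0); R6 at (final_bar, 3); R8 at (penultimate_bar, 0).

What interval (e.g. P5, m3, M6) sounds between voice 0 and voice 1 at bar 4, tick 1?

voice 0=E3 voice 1=E4 -> P8

P8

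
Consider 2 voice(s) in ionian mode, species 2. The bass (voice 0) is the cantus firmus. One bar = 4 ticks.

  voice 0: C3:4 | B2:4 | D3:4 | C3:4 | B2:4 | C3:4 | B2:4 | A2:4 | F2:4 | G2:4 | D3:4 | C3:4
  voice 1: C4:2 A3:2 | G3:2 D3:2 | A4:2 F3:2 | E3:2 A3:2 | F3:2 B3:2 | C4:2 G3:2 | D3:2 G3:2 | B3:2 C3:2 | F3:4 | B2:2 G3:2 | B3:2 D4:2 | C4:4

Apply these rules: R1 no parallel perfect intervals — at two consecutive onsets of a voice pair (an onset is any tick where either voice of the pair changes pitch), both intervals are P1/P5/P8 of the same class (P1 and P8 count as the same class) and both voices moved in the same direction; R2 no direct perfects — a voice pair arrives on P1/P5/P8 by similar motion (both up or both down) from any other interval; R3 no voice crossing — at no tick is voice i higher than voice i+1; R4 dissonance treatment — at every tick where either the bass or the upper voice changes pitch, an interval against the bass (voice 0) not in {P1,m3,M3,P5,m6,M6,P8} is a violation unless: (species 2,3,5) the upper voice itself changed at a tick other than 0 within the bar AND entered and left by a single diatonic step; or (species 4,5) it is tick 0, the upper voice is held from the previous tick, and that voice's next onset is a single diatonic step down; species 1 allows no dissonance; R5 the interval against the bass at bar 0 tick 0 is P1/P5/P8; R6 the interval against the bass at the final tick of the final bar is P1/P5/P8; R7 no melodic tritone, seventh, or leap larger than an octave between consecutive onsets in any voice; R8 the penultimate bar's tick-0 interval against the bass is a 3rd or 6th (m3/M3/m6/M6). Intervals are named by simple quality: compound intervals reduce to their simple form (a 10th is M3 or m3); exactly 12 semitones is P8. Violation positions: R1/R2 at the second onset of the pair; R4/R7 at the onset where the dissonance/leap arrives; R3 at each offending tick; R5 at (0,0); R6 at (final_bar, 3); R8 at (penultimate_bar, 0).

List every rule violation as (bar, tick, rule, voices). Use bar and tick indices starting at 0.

bar 0: v0=C3 v1=C4 downbeat P8
bar 1: v0=B2 v1=G3 downbeat m6
bar 2: v0=D3 v1=A4 downbeat P5
bar 3: v0=C3 v1=E3 downbeat M3
bar 4: v0=B2 v1=F3 downbeat TT
bar 5: v0=C3 v1=C4 downbeat P8
bar 6: v0=B2 v1=D3 downbeat m3
bar 7: v0=A2 v1=B3 downbeat M2
bar 8: v0=F2 v1=F3 downbeat P8
bar 9: v0=G2 v1=B2 downbeat M3
bar 10: v0=D3 v1=B3 downbeat M6
bar 11: v0=C3 v1=C4 downbeat P8
  -> R2 @ bar 2 tick 0 v(0, 1): B2/D3 m3 -> D3/A4 P5 similar
  -> R7 @ bar 2 tick 0 v(1,): D3->A4 leap 19st
  -> R7 @ bar 2 tick 2 v(1,): A4->F3 leap 16st
  -> R4 @ bar 4 tick 0 v(0, 1): B2/F3 TT untreated
  -> R7 @ bar 4 tick 2 v(1,): F3->B3 leap 6st
  -> R1 @ bar 5 tick 0 v(0, 1): B2/B3 P8 -> C3/C4 P8 similar
  -> R4 @ bar 7 tick 0 v(0, 1): A2/B3 M2 untreated
  -> R7 @ bar 7 tick 2 v(1,): B3->C3 leap 11st
  -> R7 @ bar 9 tick 0 v(1,): F3->B2 leap 6st
  -> R1 @ bar 11 tick 0 v(0, 1): D3/D4 P8 -> C3/C4 P8 similar

(2, 0, R2, (0, 1))
(2, 0, R7, (1,))
(2, 2, R7, (1,))
(4, 0, R4, (0, 1))
(4, 2, R7, (1,))
(5, 0, R1, (0, 1))
(7, 0, R4, (0, 1))
(7, 2, R7, (1,))
(9, 0, R7, (1,))
(11, 0, R1, (0, 1))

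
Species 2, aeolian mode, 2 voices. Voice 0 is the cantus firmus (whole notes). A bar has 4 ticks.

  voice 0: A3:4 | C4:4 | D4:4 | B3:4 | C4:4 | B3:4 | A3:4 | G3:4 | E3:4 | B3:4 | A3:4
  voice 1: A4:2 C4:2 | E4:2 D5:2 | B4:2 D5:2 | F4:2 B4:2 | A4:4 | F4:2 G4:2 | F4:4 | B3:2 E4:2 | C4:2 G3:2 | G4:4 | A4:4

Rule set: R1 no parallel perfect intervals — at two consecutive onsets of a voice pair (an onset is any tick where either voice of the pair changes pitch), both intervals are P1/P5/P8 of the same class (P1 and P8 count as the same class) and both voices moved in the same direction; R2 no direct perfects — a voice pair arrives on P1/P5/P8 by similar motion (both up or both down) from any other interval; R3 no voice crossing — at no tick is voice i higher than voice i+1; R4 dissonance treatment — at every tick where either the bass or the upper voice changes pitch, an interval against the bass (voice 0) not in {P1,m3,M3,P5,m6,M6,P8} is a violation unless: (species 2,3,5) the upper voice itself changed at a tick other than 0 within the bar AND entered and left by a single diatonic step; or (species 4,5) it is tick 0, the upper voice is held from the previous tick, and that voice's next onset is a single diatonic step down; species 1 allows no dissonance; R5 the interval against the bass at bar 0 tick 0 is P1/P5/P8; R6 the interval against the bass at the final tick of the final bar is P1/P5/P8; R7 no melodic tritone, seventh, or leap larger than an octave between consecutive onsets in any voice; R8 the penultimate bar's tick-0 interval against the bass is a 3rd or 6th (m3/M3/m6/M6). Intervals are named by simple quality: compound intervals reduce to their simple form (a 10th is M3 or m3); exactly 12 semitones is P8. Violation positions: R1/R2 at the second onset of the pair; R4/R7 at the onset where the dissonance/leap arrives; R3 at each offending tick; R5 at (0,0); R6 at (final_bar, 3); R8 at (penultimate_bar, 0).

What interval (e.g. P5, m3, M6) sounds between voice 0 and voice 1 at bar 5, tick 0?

TT

voice 0=B3 voice 1=F4 -> TT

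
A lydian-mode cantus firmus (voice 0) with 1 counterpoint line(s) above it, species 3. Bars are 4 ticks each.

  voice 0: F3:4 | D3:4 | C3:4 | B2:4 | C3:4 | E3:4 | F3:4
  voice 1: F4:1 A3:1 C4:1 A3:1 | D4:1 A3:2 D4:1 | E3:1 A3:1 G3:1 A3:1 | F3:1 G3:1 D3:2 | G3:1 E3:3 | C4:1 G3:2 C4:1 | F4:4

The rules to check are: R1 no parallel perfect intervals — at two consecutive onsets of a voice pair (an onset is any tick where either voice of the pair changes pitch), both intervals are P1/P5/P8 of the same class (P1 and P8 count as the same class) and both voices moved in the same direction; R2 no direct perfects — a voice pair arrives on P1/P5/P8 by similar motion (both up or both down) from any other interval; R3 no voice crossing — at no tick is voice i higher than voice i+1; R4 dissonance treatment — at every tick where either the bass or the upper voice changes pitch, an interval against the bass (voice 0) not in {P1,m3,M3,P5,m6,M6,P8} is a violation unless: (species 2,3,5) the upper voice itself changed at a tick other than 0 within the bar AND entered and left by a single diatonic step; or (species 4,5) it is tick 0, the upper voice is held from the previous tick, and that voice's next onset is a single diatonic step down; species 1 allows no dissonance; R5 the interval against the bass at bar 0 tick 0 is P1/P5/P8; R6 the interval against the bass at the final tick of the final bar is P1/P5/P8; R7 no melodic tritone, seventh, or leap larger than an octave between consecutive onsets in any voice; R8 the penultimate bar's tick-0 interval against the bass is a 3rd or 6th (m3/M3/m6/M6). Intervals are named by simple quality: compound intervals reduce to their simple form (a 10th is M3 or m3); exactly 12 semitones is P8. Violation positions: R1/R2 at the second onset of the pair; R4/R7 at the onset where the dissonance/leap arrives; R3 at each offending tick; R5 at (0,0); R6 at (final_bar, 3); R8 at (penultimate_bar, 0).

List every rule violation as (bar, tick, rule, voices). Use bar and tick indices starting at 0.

(2, 0, R7, (1,))
(3, 0, R4, (0, 1))
(4, 0, R2, (0, 1))
(6, 0, R2, (0, 1))

bar 0: v0=F3 v1=F4 downbeat P8
bar 1: v0=D3 v1=D4 downbeat P8
bar 2: v0=C3 v1=E3 downbeat M3
bar 3: v0=B2 v1=F3 downbeat TT
bar 4: v0=C3 v1=G3 downbeat P5
bar 5: v0=E3 v1=C4 downbeat m6
bar 6: v0=F3 v1=F4 downbeat P8
  -> R7 @ bar 2 tick 0 v(1,): D4->E3 leap 10st
  -> R4 @ bar 3 tick 0 v(0, 1): B2/F3 TT untreated
  -> R2 @ bar 4 tick 0 v(0, 1): B2/D3 m3 -> C3/G3 P5 similar
  -> R2 @ bar 6 tick 0 v(0, 1): E3/C4 m6 -> F3/F4 P8 similar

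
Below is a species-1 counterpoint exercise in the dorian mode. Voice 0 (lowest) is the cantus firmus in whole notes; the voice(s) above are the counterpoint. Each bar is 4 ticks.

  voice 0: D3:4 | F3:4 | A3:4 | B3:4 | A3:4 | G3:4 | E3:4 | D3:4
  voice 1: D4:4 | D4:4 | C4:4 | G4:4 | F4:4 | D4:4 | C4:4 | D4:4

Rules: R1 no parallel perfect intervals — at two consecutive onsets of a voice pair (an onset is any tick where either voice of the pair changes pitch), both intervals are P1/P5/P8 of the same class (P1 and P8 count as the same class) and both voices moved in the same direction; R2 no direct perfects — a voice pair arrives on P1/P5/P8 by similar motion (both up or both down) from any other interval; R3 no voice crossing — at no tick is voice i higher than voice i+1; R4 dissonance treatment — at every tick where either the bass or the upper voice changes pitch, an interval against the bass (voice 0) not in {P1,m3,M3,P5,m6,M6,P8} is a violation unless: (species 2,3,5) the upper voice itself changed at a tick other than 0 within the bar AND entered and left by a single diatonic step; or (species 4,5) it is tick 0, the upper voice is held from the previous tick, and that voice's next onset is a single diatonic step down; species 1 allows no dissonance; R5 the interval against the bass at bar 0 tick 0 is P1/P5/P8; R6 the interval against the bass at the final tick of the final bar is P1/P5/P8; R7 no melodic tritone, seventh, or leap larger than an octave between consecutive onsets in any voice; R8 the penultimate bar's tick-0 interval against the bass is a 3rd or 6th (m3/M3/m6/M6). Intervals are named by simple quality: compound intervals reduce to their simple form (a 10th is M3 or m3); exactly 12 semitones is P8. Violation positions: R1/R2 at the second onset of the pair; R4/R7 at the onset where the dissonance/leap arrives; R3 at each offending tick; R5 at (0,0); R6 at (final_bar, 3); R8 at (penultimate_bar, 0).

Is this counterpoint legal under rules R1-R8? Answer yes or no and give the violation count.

No (1 violations)

bar 0: v0=D3 v1=D4 (P8)
bar 1: v0=F3 v1=D4 (M6)
bar 2: v0=A3 v1=C4 (m3)
bar 3: v0=B3 v1=G4 (m6)
bar 4: v0=A3 v1=F4 (m6)
bar 5: v0=G3 v1=D4 (P5)
bar 6: v0=E3 v1=C4 (m6)
bar 7: v0=D3 v1=D4 (P8)
  R2 @ bar5.0: A3/F4 m6 -> G3/D4 P5 similar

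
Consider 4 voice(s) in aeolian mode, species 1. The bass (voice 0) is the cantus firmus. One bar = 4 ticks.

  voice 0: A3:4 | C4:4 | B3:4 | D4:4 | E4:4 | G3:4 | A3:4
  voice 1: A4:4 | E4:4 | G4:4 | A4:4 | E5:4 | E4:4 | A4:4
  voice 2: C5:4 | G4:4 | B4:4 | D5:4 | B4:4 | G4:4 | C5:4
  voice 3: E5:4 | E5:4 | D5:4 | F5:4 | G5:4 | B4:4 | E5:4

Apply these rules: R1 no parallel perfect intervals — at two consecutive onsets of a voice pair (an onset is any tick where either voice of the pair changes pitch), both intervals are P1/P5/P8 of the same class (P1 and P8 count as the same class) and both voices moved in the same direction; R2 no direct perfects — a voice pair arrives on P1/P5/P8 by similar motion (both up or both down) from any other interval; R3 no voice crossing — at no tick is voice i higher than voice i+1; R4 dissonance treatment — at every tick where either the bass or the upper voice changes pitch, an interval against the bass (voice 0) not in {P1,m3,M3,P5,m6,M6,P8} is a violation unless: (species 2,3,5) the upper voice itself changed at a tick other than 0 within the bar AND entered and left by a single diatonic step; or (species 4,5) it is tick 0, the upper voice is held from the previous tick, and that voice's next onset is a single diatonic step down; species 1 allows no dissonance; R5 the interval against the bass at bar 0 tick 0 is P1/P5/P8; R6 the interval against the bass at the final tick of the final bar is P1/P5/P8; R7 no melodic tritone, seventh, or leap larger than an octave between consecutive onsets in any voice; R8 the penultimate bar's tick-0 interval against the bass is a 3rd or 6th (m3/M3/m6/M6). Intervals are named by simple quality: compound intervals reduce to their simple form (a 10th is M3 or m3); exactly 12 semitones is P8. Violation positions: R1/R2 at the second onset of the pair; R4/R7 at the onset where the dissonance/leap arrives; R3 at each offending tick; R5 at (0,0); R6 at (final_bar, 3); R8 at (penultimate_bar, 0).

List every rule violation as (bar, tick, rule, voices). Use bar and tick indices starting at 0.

bar 0: v0=A3 v1=A4 v2=C5 v3=E5 downbeat P5
bar 1: v0=C4 v1=E4 v2=G4 v3=E5 downbeat M3
bar 2: v0=B3 v1=G4 v2=B4 v3=D5 downbeat m3
bar 3: v0=D4 v1=A4 v2=D5 v3=F5 downbeat m3
bar 4: v0=E4 v1=E5 v2=B4 v3=G5 downbeat m3
bar 5: v0=G3 v1=E4 v2=G4 v3=B4 downbeat M3
bar 6: v0=A3 v1=A4 v2=C5 v3=E5 downbeat P5
  -> R5 @ bar 0 tick 0 v(0, 2): opens on m3
  -> R1 @ bar 3 tick 0 v(0, 2): B3/B4 P8 -> D4/D5 P8 similar
  -> R2 @ bar 3 tick 0 v(0, 1): B3/G4 m6 -> D4/A4 P5 similar
  -> R2 @ bar 4 tick 0 v(0, 1): D4/A4 P5 -> E4/E5 P8 similar
  -> R3 @ bar 4 tick 0 v(1, 2): E5 above B4
  -> R3 @ bar 4 tick 1 v(1, 2): E5 above B4
  -> R3 @ bar 4 tick 2 v(1, 2): E5 above B4
  -> R3 @ bar 4 tick 3 v(1, 2): E5 above B4
  -> R2 @ bar 5 tick 0 v(0, 2): E4/B4 P5 -> G3/G4 P8 similar
  -> R2 @ bar 5 tick 0 v(1, 3): E5/G5 m3 -> E4/B4 P5 similar
  -> R8 @ bar 5 tick 0 v(0, 2): penult P8 not 3rd/6th
  -> R1 @ bar 6 tick 0 v(1, 3): E4/B4 P5 -> A4/E5 P5 similar
  -> R2 @ bar 6 tick 0 v(0, 1): G3/E4 M6 -> A3/A4 P8 similar
  -> R2 @ bar 6 tick 0 v(0, 3): G3/B4 M3 -> A3/E5 P5 similar
  -> R6 @ bar 6 tick 3 v(0, 2): closes on m3

(0, 0, R5, (0, 2))
(3, 0, R1, (0, 2))
(3, 0, R2, (0, 1))
(4, 0, R2, (0, 1))
(4, 0, R3, (1, 2))
(4, 1, R3, (1, 2))
(4, 2, R3, (1, 2))
(4, 3, R3, (1, 2))
(5, 0, R2, (0, 2))
(5, 0, R2, (1, 3))
(5, 0, R8, (0, 2))
(6, 0, R1, (1, 3))
(6, 0, R2, (0, 1))
(6, 0, R2, (0, 3))
(6, 3, R6, (0, 2))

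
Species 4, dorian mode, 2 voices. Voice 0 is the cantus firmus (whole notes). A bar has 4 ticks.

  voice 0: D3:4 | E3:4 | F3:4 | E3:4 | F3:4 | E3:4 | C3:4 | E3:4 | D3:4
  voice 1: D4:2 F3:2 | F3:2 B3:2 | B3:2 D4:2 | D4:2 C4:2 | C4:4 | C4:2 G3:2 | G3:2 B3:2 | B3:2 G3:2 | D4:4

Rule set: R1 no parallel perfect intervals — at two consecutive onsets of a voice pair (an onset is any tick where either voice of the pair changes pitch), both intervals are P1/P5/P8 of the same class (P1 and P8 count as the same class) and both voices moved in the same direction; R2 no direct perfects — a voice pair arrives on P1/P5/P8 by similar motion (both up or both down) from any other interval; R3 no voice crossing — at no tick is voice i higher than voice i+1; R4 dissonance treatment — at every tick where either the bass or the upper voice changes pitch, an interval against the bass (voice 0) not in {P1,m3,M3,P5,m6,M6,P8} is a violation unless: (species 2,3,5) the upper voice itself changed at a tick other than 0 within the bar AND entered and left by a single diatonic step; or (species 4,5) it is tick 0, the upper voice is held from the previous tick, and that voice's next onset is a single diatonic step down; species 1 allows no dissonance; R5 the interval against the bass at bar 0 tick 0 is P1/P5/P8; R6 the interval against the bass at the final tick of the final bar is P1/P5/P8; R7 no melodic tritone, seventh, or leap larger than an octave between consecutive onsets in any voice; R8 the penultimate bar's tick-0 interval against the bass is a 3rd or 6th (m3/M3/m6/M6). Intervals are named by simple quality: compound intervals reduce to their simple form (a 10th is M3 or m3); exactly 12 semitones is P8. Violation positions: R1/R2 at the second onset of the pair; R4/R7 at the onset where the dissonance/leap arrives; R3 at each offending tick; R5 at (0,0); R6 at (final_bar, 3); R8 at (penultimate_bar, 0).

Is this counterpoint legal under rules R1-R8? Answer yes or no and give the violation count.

No (5 violations)

bar 0: v0=D3 v1=D4 (P8)
bar 1: v0=E3 v1=F3 (m2)
bar 2: v0=F3 v1=B3 (TT)
bar 3: v0=E3 v1=D4 (m7)
bar 4: v0=F3 v1=C4 (P5)
bar 5: v0=E3 v1=C4 (m6)
bar 6: v0=C3 v1=G3 (P5)
bar 7: v0=E3 v1=B3 (P5)
bar 8: v0=D3 v1=D4 (P8)
  R4 @ bar1.0: E3/F3 m2 untreated
  R7 @ bar1.2: F3->B3 leap 6st
  R4 @ bar2.0: F3/B3 TT untreated
  R4 @ bar6.2: C3/B3 M7 untreated
  R8 @ bar7.0: penult P5 not 3rd/6th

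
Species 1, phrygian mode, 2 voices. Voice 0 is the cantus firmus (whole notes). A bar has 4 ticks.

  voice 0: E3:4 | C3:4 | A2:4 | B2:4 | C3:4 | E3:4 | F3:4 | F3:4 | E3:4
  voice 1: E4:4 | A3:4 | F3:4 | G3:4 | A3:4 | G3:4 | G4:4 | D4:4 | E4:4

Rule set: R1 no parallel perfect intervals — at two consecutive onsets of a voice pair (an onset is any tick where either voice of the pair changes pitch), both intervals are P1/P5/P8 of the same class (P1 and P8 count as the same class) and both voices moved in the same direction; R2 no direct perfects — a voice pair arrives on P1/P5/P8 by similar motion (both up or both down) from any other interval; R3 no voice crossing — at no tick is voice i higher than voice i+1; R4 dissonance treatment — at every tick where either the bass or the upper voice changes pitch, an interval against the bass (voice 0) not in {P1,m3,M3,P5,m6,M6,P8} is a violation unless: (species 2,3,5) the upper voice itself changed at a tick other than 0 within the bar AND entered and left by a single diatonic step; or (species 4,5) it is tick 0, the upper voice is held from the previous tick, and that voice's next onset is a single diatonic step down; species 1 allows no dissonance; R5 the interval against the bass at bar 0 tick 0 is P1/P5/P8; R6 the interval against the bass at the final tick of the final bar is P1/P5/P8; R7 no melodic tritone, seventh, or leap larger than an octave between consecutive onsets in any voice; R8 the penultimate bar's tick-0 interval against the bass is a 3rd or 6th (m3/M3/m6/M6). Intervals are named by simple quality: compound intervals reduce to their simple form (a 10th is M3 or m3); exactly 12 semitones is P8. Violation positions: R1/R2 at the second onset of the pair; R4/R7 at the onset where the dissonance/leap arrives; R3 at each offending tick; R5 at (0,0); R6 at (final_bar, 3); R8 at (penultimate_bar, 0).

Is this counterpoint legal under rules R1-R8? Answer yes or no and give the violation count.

bar 0: v0=E3 v1=E4 (P8)
bar 1: v0=C3 v1=A3 (M6)
bar 2: v0=A2 v1=F3 (m6)
bar 3: v0=B2 v1=G3 (m6)
bar 4: v0=C3 v1=A3 (M6)
bar 5: v0=E3 v1=G3 (m3)
bar 6: v0=F3 v1=G4 (M2)
bar 7: v0=F3 v1=D4 (M6)
bar 8: v0=E3 v1=E4 (P8)
  R4 @ bar6.0: F3/G4 M2 untreated

No (1 violations)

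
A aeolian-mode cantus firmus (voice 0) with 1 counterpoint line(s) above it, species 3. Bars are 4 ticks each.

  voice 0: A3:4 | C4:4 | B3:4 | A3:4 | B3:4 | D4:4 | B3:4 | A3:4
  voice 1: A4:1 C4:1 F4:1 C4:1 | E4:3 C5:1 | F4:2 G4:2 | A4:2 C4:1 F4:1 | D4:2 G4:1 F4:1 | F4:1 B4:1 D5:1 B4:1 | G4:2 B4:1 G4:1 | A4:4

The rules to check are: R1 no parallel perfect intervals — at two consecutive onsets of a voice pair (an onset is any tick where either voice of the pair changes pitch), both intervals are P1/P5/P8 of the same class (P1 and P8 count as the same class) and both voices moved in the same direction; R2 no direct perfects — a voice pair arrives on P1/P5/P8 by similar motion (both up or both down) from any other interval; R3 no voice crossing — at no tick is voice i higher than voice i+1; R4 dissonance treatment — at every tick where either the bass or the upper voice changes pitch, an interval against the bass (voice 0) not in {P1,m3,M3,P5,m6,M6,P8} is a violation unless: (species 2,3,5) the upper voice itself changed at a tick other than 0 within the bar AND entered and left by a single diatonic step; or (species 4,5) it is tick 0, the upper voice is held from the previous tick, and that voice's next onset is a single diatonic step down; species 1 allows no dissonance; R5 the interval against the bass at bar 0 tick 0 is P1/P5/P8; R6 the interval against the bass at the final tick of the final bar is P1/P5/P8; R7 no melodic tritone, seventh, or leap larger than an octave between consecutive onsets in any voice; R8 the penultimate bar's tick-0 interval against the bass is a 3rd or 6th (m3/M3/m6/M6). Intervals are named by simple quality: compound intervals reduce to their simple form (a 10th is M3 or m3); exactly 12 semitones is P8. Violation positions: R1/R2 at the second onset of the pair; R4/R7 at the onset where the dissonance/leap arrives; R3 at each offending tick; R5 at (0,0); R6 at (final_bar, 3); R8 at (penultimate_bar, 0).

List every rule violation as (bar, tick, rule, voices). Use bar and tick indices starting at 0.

bar 0: v0=A3 v1=A4 downbeat P8
bar 1: v0=C4 v1=E4 downbeat M3
bar 2: v0=B3 v1=F4 downbeat TT
bar 3: v0=A3 v1=A4 downbeat P8
bar 4: v0=B3 v1=D4 downbeat m3
bar 5: v0=D4 v1=F4 downbeat m3
bar 6: v0=B3 v1=G4 downbeat m6
bar 7: v0=A3 v1=A4 downbeat P8
  -> R4 @ bar 2 tick 0 v(0, 1): B3/F4 TT untreated
  -> R4 @ bar 4 tick 3 v(0, 1): B3/F4 TT untreated
  -> R7 @ bar 5 tick 1 v(1,): F4->B4 leap 6st

(2, 0, R4, (0, 1))
(4, 3, R4, (0, 1))
(5, 1, R7, (1,))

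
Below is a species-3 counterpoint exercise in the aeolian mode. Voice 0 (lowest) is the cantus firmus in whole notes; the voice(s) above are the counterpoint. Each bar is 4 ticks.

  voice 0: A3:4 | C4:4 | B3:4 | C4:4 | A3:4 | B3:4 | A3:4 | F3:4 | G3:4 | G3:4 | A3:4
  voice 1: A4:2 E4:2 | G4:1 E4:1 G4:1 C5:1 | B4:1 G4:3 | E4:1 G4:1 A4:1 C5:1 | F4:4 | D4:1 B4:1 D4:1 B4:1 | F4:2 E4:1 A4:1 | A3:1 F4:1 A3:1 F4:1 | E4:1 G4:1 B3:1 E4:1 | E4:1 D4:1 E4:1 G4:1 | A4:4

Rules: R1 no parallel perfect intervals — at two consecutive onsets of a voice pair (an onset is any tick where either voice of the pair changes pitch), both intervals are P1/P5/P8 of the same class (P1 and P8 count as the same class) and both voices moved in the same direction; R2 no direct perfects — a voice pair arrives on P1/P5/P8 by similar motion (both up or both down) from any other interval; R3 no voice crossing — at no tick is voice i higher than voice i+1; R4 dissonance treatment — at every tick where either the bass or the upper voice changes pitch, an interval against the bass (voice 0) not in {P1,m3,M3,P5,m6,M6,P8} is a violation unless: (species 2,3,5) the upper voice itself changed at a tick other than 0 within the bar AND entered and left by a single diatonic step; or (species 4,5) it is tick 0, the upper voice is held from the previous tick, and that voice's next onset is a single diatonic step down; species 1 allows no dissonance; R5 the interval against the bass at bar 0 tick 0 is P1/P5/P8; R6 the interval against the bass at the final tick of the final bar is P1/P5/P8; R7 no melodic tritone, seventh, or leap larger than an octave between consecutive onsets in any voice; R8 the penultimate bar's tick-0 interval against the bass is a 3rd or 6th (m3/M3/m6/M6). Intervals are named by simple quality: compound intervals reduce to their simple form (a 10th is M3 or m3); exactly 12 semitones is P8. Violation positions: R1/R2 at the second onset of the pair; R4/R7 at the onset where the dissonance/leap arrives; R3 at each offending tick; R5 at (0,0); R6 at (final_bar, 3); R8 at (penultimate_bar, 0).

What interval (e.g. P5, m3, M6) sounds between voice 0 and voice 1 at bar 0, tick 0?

P8

voice 0=A3 voice 1=A4 -> P8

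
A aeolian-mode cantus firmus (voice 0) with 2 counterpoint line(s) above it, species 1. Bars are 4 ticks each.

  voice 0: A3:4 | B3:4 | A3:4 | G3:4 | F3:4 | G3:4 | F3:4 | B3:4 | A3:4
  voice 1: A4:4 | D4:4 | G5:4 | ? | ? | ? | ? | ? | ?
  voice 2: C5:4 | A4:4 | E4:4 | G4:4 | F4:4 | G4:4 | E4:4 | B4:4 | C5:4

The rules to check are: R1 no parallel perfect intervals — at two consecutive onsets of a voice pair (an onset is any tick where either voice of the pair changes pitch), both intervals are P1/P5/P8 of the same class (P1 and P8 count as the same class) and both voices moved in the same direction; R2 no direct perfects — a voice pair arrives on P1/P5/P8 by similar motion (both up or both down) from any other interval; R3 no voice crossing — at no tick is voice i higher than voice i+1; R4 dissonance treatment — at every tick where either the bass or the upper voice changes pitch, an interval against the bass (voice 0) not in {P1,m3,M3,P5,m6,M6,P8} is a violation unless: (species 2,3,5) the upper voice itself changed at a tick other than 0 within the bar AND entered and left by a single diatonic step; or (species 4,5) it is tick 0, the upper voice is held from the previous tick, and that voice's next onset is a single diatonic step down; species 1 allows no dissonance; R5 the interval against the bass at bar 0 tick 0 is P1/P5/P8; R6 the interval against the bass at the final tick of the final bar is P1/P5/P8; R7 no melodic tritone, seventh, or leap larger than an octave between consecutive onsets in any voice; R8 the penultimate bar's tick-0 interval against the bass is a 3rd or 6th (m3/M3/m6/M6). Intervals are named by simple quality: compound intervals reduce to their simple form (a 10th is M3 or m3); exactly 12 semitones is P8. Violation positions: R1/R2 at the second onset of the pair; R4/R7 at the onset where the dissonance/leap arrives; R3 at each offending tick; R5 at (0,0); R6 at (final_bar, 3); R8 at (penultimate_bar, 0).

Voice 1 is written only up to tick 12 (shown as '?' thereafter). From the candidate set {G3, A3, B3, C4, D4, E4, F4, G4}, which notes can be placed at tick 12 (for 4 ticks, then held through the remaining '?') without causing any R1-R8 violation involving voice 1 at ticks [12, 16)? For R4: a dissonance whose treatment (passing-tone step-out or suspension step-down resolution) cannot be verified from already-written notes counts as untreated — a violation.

G3: violates R2,R7
A3: violates R4,R7
B3: violates R7
C4: violates R4,R7
D4: violates R2,R7
E4: violates R7
F4: violates R4,R7
G4: violates R2

{}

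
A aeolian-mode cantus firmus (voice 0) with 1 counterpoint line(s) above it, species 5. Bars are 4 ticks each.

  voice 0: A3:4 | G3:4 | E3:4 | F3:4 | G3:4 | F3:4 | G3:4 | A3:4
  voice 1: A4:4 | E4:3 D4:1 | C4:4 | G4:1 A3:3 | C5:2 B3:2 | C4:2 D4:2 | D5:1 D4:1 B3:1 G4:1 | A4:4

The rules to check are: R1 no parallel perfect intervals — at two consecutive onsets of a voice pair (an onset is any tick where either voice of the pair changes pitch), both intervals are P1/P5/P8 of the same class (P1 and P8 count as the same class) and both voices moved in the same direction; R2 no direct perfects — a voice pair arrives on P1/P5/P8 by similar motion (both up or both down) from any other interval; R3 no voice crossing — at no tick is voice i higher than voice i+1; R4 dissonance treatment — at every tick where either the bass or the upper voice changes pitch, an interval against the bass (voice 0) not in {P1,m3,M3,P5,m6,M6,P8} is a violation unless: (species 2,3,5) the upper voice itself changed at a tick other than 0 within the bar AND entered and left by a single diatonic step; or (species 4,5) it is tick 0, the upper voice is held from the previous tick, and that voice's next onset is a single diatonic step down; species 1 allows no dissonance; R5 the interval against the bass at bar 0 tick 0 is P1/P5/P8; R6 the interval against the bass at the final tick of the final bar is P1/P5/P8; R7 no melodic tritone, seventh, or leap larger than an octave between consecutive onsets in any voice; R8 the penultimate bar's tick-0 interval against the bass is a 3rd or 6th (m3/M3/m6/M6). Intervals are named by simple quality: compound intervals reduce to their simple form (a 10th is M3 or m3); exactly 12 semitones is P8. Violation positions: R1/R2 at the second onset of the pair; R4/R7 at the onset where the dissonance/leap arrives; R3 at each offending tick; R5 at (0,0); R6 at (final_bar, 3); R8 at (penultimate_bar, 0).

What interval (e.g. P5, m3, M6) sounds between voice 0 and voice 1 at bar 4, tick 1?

P4

voice 0=G3 voice 1=C5 -> P4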